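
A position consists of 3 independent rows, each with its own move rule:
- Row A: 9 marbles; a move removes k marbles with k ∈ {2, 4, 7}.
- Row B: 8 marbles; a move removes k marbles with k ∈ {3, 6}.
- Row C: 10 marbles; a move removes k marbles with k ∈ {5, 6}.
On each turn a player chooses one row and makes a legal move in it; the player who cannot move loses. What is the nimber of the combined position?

0

For row A, compute g(0), g(1), … with moves {2, 4, 7}:
k:     0  1  2  3  4  5  6  7  8  9
g(k):  0  0  1  1  2  2  0  3  1  0
So g(9) = 0.
Grundy values for row B (subtraction set {3, 6}):
g(0) = mex{} = 0
g(1) = mex{} = 0
g(2) = mex{} = 0
g(3) = mex{0} = 1
g(4) = mex{0} = 1
g(5) = mex{0} = 1
g(6) = mex{0,1} = 2
g(7) = mex{0,1} = 2
g(8) = mex{0,1} = 2
So g(8) = 2.
For row C, compute g(0), g(1), … with moves {5, 6}:
g(0) = mex{} = 0
g(1) = mex{} = 0
g(2) = mex{} = 0
g(3) = mex{} = 0
g(4) = mex{} = 0
g(5) = mex{0} = 1
g(6) = mex{0} = 1
g(7) = mex{0} = 1
g(8) = mex{0} = 1
g(9) = mex{0} = 1
g(10) = mex{0,1} = 2
So g(10) = 2.
The value of a disjunctive sum is the nim-sum of the parts.
Combined value = 0 ⊕ 2 ⊕ 2 = 0.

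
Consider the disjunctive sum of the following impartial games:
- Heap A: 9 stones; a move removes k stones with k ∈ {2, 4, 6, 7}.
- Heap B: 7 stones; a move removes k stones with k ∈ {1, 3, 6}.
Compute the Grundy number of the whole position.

Build the Grundy sequence for heap A with g(k) = mex{g(k−s) : s ∈ {2, 4, 6, 7}, s ≤ k}:
g(0) = mex{} = 0
g(1) = mex{} = 0
g(2) = mex{0} = 1
g(3) = mex{0} = 1
g(4) = mex{0,1} = 2
g(5) = mex{0,1} = 2
g(6) = mex{0,1,2} = 3
g(7) = mex{0,1,2} = 3
g(8) = mex{0,1,2,3} = 4
g(9) = mex{1,2,3} = 0
So g(9) = 0.
For heap B, compute g(0), g(1), … with moves {1, 3, 6}:
k:     0  1  2  3  4  5  6  7
g(k):  0  1  0  1  0  1  2  3
So g(7) = 3.
By the Sprague-Grundy theorem, the Grundy value of a sum of independent games is the XOR of the component values.
Combined value = 0 XOR 3 = 3.

3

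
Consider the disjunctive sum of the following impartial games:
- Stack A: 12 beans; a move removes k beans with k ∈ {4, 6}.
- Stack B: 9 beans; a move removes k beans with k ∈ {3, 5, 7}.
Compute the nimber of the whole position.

3

Grundy values for stack A (subtraction set {4, 6}):
g(0) = mex{} = 0
g(1) = mex{} = 0
g(2) = mex{} = 0
g(3) = mex{} = 0
g(4) = mex{0} = 1
g(5) = mex{0} = 1
g(6) = mex{0} = 1
g(7) = mex{0} = 1
g(8) = mex{0,1} = 2
g(9) = mex{0,1} = 2
g(10) = mex{1} = 0
g(11) = mex{1} = 0
g(12) = mex{1,2} = 0
So g(12) = 0.
Grundy values for stack B (subtraction set {3, 5, 7}):
g(0) = mex{} = 0
g(1) = mex{} = 0
g(2) = mex{} = 0
g(3) = mex{0} = 1
g(4) = mex{0} = 1
g(5) = mex{0} = 1
g(6) = mex{0,1} = 2
g(7) = mex{0,1} = 2
g(8) = mex{0,1} = 2
g(9) = mex{0,1,2} = 3
So g(9) = 3.
By the Sprague-Grundy theorem, the Grundy value of a sum of independent games is the XOR of the component values.
Combined value = 0 XOR 3 = 3.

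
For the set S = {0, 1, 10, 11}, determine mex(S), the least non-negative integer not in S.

The values 0, 1 are all present; 2 is the first non-negative integer missing from the set.

2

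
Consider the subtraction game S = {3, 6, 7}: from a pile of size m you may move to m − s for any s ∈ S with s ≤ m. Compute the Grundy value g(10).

Grundy values for subtraction set {3, 6, 7}:
g(0) = mex{} = 0
g(1) = mex{} = 0
g(2) = mex{} = 0
g(3) = mex{0} = 1
g(4) = mex{0} = 1
g(5) = mex{0} = 1
g(6) = mex{0,1} = 2
g(7) = mex{0,1} = 2
g(8) = mex{0,1} = 2
g(9) = mex{0,1,2} = 3
g(10) = mex{1,2} = 0
So g(10) = 0.

0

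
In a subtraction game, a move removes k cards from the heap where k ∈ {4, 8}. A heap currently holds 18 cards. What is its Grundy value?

1

Grundy values for subtraction set {4, 8}:
k:     0  1  2  3  4  5  6  7  8  9 10 11 12 13 14 15 16 17 18
g(k):  0  0  0  0  1  1  1  1  2  2  2  2  0  0  0  0  1  1  1
So g(18) = 1.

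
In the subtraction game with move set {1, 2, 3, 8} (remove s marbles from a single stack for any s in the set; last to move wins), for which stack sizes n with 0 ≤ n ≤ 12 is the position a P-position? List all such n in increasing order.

0, 4, 9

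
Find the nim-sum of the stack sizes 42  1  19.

56

Compute the nim-sum pairwise:
42 ^ 1 = 43
43 ^ 19 = 56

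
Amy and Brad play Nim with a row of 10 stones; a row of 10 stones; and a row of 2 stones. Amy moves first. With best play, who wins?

Compute the nim-sum pairwise:
10 ⊕ 10 = 0
0 ⊕ 2 = 2
The nim-sum is 2 ≠ 0, so this is an N-position: the player to move can win; Amy has a winning move.

Amy wins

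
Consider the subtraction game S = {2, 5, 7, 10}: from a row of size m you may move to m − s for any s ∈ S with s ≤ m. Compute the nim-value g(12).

Build the Grundy sequence with g(k) = mex{g(k−s) : s ∈ {2, 5, 7, 10}, s ≤ k}:
g(0) = mex{} = 0
g(1) = mex{} = 0
g(2) = mex{0} = 1
g(3) = mex{0} = 1
g(4) = mex{1} = 0
g(5) = mex{0,1} = 2
g(6) = mex{0} = 1
g(7) = mex{0,1,2} = 3
g(8) = mex{0,1} = 2
g(9) = mex{0,1,3} = 2
g(10) = mex{0,1,2} = 3
g(11) = mex{0,1,2} = 3
g(12) = mex{1,2,3} = 0
So g(12) = 0.

0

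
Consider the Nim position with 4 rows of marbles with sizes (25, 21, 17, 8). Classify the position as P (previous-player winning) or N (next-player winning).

N-position

Nim-sum: 25 ^ 21 ^ 17 ^ 8 = 21.
The nim-sum is 21 ≠ 0, so this is an N-position: the player to move can win.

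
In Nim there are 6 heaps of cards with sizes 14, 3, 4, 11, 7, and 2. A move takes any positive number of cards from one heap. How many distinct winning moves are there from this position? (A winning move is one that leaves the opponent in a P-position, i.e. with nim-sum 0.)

3

Nim-sum: 14 ⊕ 3 ⊕ 4 ⊕ 11 ⊕ 7 ⊕ 2 = 7.
The overall nim-sum is X = 7. A heap of size p has a winning move iff p XOR X < p (reduce it to p XOR X).
  14: 14 XOR 7 = 9 < 14 — winning move (to 9).
  3: 3 XOR 7 = 4 ≥ 3 — no move.
  4: 4 XOR 7 = 3 < 4 — winning move (to 3).
  11: 11 XOR 7 = 12 ≥ 11 — no move.
  7: 7 XOR 7 = 0 < 7 — winning move (to 0).
  2: 2 XOR 7 = 5 ≥ 2 — no move.
That gives 3 winning moves.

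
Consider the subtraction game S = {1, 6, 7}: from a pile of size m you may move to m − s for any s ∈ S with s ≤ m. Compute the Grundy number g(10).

2

Compute g(0), g(1), … for moves {1, 6, 7}:
g(0) = mex{} = 0
g(1) = mex{0} = 1
g(2) = mex{1} = 0
g(3) = mex{0} = 1
g(4) = mex{1} = 0
g(5) = mex{0} = 1
g(6) = mex{0,1} = 2
g(7) = mex{0,1,2} = 3
g(8) = mex{0,1,3} = 2
g(9) = mex{0,1,2} = 3
g(10) = mex{0,1,3} = 2
So g(10) = 2.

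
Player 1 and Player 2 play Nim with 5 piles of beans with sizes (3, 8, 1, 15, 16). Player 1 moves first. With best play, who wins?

Player 1 wins

Compute the nim-sum pairwise:
3 XOR 8 = 11
11 XOR 1 = 10
10 XOR 15 = 5
5 XOR 16 = 21
The nim-sum is 21 ≠ 0, so this is an N-position: the player to move can win; Player 1 has a winning move.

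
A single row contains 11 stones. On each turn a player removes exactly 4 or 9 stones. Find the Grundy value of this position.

2

Build the Grundy sequence with g(k) = mex{g(k−s) : s ∈ {4, 9}, s ≤ k}:
k:     0  1  2  3  4  5  6  7  8  9 10 11
g(k):  0  0  0  0  1  1  1  1  0  2  2  2
So g(11) = 2.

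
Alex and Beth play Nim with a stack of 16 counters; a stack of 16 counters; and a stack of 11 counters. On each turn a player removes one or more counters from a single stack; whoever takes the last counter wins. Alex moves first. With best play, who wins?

Alex wins

Nim-sum: 16 ⊕ 16 ⊕ 11 = 11.
The nim-sum is 11 ≠ 0, so this is an N-position: the player to move can win; Alex has a winning move.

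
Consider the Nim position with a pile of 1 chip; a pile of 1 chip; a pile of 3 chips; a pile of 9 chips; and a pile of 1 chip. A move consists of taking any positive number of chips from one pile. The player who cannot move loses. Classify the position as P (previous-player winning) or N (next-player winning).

N-position

Bitwise XOR of the heap sizes:
  0001  (1)
  0001  (1)
  0011  (3)
  1001  (9)
  0001  (1)
  ----
  1011  (11)
The nim-sum is 11 ≠ 0, so this is an N-position: the player to move can win.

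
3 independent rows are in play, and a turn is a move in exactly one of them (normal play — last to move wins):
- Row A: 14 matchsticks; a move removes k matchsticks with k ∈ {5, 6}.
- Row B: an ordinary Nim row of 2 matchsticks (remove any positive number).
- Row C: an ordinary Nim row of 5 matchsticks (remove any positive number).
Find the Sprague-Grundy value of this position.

Grundy values for row A (subtraction set {5, 6}):
g(0) = mex{} = 0
g(1) = mex{} = 0
g(2) = mex{} = 0
g(3) = mex{} = 0
g(4) = mex{} = 0
g(5) = mex{0} = 1
g(6) = mex{0} = 1
g(7) = mex{0} = 1
g(8) = mex{0} = 1
g(9) = mex{0} = 1
g(10) = mex{0,1} = 2
g(11) = mex{1} = 0
g(12) = mex{1} = 0
g(13) = mex{1} = 0
g(14) = mex{1} = 0
So g(14) = 0.
Row B is a plain Nim row of size 2, so its Grundy value is 2.
Row C is a plain Nim row of size 5, so its Grundy value is 5.
The value of a disjunctive sum is the nim-sum of the parts.
Combined value = 0 XOR 2 XOR 5 = 7.

7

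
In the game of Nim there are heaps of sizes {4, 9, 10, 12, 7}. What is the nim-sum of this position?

Compute the nim-sum pairwise:
4 ^ 9 = 13
13 ^ 10 = 7
7 ^ 12 = 11
11 ^ 7 = 12

12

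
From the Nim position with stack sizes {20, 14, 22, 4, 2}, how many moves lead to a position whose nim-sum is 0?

Compute the nim-sum pairwise:
20 ⊕ 14 = 26
26 ⊕ 22 = 12
12 ⊕ 4 = 8
8 ⊕ 2 = 10
The overall nim-sum is X = 10. A stack of size p has a winning move iff p XOR X < p (reduce it to p XOR X).
  20: 20 XOR 10 = 30 ≥ 20 — no move.
  14: 14 XOR 10 = 4 < 14 — winning move (to 4).
  22: 22 XOR 10 = 28 ≥ 22 — no move.
  4: 4 XOR 10 = 14 ≥ 4 — no move.
  2: 2 XOR 10 = 8 ≥ 2 — no move.
That gives 1 winning move.

1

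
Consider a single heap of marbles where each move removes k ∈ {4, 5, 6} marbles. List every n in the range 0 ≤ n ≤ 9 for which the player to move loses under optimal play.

0, 1, 2, 3

Build the Grundy sequence with g(k) = mex{g(k−s) : s ∈ {4, 5, 6}, s ≤ k}:
g(0) = mex{} = 0
g(1) = mex{} = 0
g(2) = mex{} = 0
g(3) = mex{} = 0
g(4) = mex{0} = 1
g(5) = mex{0} = 1
g(6) = mex{0} = 1
g(7) = mex{0} = 1
g(8) = mex{0,1} = 2
g(9) = mex{0,1} = 2
The P-positions (g = 0) in 0..9 are 0, 1, 2, 3.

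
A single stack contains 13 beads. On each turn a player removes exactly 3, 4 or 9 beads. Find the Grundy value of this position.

0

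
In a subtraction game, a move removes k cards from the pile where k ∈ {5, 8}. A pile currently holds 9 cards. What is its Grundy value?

Grundy values for subtraction set {5, 8}:
k:     0  1  2  3  4  5  6  7  8  9
g(k):  0  0  0  0  0  1  1  1  1  1
So g(9) = 1.

1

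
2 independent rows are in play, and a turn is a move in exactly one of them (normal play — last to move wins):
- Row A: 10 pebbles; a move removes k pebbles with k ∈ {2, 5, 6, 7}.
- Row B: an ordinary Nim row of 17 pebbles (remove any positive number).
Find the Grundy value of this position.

Grundy values for row A (subtraction set {2, 5, 6, 7}):
k:     0  1  2  3  4  5  6  7  8  9 10
g(k):  0  0  1  1  0  2  1  3  2  2  3
So g(10) = 3.
Row B is a plain Nim row of size 17, so its Grundy value is 17.
The value of a disjunctive sum is the nim-sum of the parts.
Combined value = 3 ⊕ 17 = 18.

18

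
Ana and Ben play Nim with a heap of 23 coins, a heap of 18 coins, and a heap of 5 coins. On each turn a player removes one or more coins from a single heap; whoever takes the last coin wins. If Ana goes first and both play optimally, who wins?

Ben wins

Nim-sum: 23 ⊕ 18 ⊕ 5 = 0.
The nim-sum is 0, so this is a P-position: the player to move is in a losing position under optimal play; Ana is about to move from it and so loses — Ben wins.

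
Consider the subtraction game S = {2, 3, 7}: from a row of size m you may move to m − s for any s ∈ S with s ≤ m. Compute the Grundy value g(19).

2

Build the Grundy sequence with g(k) = mex{g(k−s) : s ∈ {2, 3, 7}, s ≤ k}:
k:     0  1  2  3  4  5  6  7  8  9 10 11 12 13 14 15 16 17 18 19
g(k):  0  0  1  1  2  0  0  1  1  2  0  0  1  1  2  0  0  1  1  2
So g(19) = 2.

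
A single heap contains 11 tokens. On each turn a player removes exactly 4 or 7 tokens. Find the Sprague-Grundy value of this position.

0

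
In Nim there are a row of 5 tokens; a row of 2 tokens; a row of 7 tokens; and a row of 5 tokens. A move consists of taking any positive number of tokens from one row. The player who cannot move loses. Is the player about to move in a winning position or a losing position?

Nim-sum: 5 XOR 2 XOR 7 XOR 5 = 5.
The nim-sum is 5 ≠ 0, so this is an N-position: the player to move can win.

Winning position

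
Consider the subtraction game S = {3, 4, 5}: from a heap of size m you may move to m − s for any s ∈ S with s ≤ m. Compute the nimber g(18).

Grundy values for subtraction set {3, 4, 5}:
k:     0  1  2  3  4  5  6  7  8  9 10 11 12 13 14 15 16 17 18
g(k):  0  0  0  1  1  1  2  2  0  0  0  1  1  1  2  2  0  0  0
So g(18) = 0.

0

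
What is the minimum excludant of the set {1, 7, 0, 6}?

2

The values 0, 1 are all present; 2 is the first non-negative integer missing from the set.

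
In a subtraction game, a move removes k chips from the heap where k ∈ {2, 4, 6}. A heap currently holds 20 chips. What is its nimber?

2

Compute g(0), g(1), … for moves {2, 4, 6}:
k:     0  1  2  3  4  5  6  7  8  9 10 11 12 13 14 15 16 17 18 19 20
g(k):  0  0  1  1  2  2  3  3  0  0  1  1  2  2  3  3  0  0  1  1  2
So g(20) = 2.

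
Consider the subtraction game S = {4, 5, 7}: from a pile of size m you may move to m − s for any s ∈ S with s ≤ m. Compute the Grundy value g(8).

Compute g(0), g(1), … for moves {4, 5, 7}:
k:     0  1  2  3  4  5  6  7  8
g(k):  0  0  0  0  1  1  1  1  2
So g(8) = 2.

2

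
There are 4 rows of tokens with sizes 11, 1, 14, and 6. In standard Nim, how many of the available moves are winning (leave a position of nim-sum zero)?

Nim-sum: 11 XOR 1 XOR 14 XOR 6 = 2.
The overall nim-sum is X = 2. A row of size p has a winning move iff p XOR X < p (reduce it to p XOR X).
  11: 11 XOR 2 = 9 < 11 — winning move (to 9).
  1: 1 XOR 2 = 3 ≥ 1 — no move.
  14: 14 XOR 2 = 12 < 14 — winning move (to 12).
  6: 6 XOR 2 = 4 < 6 — winning move (to 4).
That gives 3 winning moves.

3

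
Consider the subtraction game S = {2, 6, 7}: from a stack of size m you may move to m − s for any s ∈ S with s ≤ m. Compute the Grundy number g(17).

Build the Grundy sequence with g(k) = mex{g(k−s) : s ∈ {2, 6, 7}, s ≤ k}:
k:     0  1  2  3  4  5  6  7  8  9 10 11 12 13 14 15 16 17
g(k):  0  0  1  1  0  0  1  1  2  0  3  1  2  0  0  1  1  0
So g(17) = 0.

0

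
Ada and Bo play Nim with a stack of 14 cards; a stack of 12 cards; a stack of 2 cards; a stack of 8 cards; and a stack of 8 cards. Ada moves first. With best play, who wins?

Bo wins

Nim-sum: 14 ^ 12 ^ 2 ^ 8 ^ 8 = 0.
The nim-sum is 0, so this is a P-position: the player to move is in a losing position under optimal play; Ada is about to move from it and so loses — Bo wins.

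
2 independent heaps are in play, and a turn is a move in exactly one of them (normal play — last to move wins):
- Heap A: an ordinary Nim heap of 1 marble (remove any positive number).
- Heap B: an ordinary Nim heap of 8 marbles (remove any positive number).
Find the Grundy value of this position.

Heap A is a plain Nim heap of size 1, so its Grundy value is 1.
Heap B is a plain Nim heap of size 8, so its Grundy value is 8.
The value of a disjunctive sum is the nim-sum of the parts.
Combined value = 1 ⊕ 8 = 9.

9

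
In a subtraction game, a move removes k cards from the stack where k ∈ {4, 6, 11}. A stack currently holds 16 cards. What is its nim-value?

Grundy values for subtraction set {4, 6, 11}:
k:     0  1  2  3  4  5  6  7  8  9 10 11 12 13 14 15 16
g(k):  0  0  0  0  1  1  1  1  2  2  0  2  3  3  1  0  2
So g(16) = 2.

2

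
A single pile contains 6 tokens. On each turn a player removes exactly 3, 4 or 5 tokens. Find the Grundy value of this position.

2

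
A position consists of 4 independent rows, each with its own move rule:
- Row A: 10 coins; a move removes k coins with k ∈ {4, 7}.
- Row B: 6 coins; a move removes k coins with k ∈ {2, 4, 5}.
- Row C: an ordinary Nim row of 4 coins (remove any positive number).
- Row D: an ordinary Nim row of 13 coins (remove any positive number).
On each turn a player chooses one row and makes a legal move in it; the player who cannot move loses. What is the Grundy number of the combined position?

For row A, compute g(0), g(1), … with moves {4, 7}:
g(0) = mex{} = 0
g(1) = mex{} = 0
g(2) = mex{} = 0
g(3) = mex{} = 0
g(4) = mex{0} = 1
g(5) = mex{0} = 1
g(6) = mex{0} = 1
g(7) = mex{0} = 1
g(8) = mex{0,1} = 2
g(9) = mex{0,1} = 2
g(10) = mex{0,1} = 2
So g(10) = 2.
For row B, compute g(0), g(1), … with moves {2, 4, 5}:
k:     0  1  2  3  4  5  6
g(k):  0  0  1  1  2  2  3
So g(6) = 3.
Row C is a plain Nim row of size 4, so its Grundy value is 4.
Row D is a plain Nim row of size 13, so its Grundy value is 13.
The value of a disjunctive sum is the nim-sum of the parts.
Combined value = 2 XOR 3 XOR 4 XOR 13 = 8.

8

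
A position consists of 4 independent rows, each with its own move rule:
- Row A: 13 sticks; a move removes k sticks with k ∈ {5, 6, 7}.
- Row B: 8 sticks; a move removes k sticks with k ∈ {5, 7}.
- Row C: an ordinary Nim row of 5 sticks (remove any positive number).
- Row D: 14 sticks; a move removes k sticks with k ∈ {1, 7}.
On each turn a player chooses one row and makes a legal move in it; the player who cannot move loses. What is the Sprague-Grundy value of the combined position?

Grundy values for row A (subtraction set {5, 6, 7}):
k:     0  1  2  3  4  5  6  7  8  9 10 11 12 13
g(k):  0  0  0  0  0  1  1  1  1  1  2  2  0  0
So g(13) = 0.
Grundy values for row B (subtraction set {5, 7}):
g(0) = mex{} = 0
g(1) = mex{} = 0
g(2) = mex{} = 0
g(3) = mex{} = 0
g(4) = mex{} = 0
g(5) = mex{0} = 1
g(6) = mex{0} = 1
g(7) = mex{0} = 1
g(8) = mex{0} = 1
So g(8) = 1.
Row C is a plain Nim row of size 5, so its Grundy value is 5.
Build the Grundy sequence for row D with g(k) = mex{g(k−s) : s ∈ {1, 7}, s ≤ k}:
k:     0  1  2  3  4  5  6  7  8  9 10 11 12 13 14
g(k):  0  1  0  1  0  1  0  1  0  1  0  1  0  1  0
So g(14) = 0.
By the Sprague-Grundy theorem, the Grundy value of a sum of independent games is the XOR of the component values.
Combined value = 0 XOR 1 XOR 5 XOR 0 = 4.

4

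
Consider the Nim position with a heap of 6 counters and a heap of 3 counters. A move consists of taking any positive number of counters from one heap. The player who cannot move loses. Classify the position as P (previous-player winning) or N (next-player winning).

N-position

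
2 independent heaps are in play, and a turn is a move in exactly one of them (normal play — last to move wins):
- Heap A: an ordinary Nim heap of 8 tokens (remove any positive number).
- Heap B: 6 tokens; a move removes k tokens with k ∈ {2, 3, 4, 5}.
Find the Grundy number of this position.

Heap A is a plain Nim heap of size 8, so its Grundy value is 8.
Build the Grundy sequence for heap B with g(k) = mex{g(k−s) : s ∈ {2, 3, 4, 5}, s ≤ k}:
g(0) = mex{} = 0
g(1) = mex{} = 0
g(2) = mex{0} = 1
g(3) = mex{0} = 1
g(4) = mex{0,1} = 2
g(5) = mex{0,1} = 2
g(6) = mex{0,1,2} = 3
So g(6) = 3.
The value of a disjunctive sum is the nim-sum of the parts.
Combined value = 8 ⊕ 3 = 11.

11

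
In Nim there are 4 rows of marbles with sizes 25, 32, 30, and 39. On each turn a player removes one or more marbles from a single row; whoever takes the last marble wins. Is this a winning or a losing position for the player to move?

Losing position

Bitwise XOR of the heap sizes:
  011001  (25)
  100000  (32)
  011110  (30)
  100111  (39)
  ------
  000000  (0)
The nim-sum is 0, so this is a P-position: the player to move is in a losing position under optimal play.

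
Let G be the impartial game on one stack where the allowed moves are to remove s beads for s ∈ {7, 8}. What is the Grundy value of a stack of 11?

Build the Grundy sequence with g(k) = mex{g(k−s) : s ∈ {7, 8}, s ≤ k}:
k:     0  1  2  3  4  5  6  7  8  9 10 11
g(k):  0  0  0  0  0  0  0  1  1  1  1  1
So g(11) = 1.

1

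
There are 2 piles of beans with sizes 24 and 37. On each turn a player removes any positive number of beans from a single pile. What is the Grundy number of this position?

61

Compute the nim-sum pairwise:
24 ⊕ 37 = 61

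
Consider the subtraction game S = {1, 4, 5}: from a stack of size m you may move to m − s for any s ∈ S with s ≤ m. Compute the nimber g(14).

2

Grundy values for subtraction set {1, 4, 5}:
k:     0  1  2  3  4  5  6  7  8  9 10 11 12 13 14
g(k):  0  1  0  1  2  3  2  3  0  1  0  1  2  3  2
So g(14) = 2.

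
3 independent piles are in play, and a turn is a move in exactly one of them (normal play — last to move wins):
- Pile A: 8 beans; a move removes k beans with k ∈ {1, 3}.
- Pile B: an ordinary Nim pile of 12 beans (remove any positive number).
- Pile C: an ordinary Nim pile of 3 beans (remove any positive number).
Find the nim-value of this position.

15

Grundy values for pile A (subtraction set {1, 3}):
k:     0  1  2  3  4  5  6  7  8
g(k):  0  1  0  1  0  1  0  1  0
So g(8) = 0.
Pile B is a plain Nim pile of size 12, so its Grundy value is 12.
Pile C is a plain Nim pile of size 3, so its Grundy value is 3.
By the Sprague-Grundy theorem, the Grundy value of a sum of independent games is the XOR of the component values.
Combined value = 0 XOR 12 XOR 3 = 15.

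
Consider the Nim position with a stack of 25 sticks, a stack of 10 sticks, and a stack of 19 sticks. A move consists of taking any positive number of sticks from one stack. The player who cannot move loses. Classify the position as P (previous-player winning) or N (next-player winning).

P-position

Nim-sum: 25 ⊕ 10 ⊕ 19 = 0.
The nim-sum is 0, so this is a P-position: the player to move is in a losing position under optimal play.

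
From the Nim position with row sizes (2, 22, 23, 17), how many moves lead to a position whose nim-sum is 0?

In binary:
  00010  (2)
  10110  (22)
  10111  (23)
  10001  (17)
  -----
  10010  (18)
The overall nim-sum is X = 18. A row of size p has a winning move iff p XOR X < p (reduce it to p XOR X).
  2: 2 XOR 18 = 16 ≥ 2 — no move.
  22: 22 XOR 18 = 4 < 22 — winning move (to 4).
  23: 23 XOR 18 = 5 < 23 — winning move (to 5).
  17: 17 XOR 18 = 3 < 17 — winning move (to 3).
That gives 3 winning moves.

3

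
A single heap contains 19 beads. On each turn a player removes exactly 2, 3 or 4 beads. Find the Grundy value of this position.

0

Grundy values for subtraction set {2, 3, 4}:
k:     0  1  2  3  4  5  6  7  8  9 10 11 12 13 14 15 16 17 18 19
g(k):  0  0  1  1  2  2  0  0  1  1  2  2  0  0  1  1  2  2  0  0
So g(19) = 0.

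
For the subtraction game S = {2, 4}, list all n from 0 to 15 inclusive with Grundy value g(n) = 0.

0, 1, 6, 7, 12, 13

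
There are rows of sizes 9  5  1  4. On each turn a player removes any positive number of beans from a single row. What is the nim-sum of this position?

9

Compute the nim-sum pairwise:
9 ^ 5 = 12
12 ^ 1 = 13
13 ^ 4 = 9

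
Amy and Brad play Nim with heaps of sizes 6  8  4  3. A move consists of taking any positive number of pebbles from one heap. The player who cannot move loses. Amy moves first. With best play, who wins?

Nim-sum: 6 ⊕ 8 ⊕ 4 ⊕ 3 = 9.
The nim-sum is 9 ≠ 0, so this is an N-position: the player to move can win; Amy has a winning move.

Amy wins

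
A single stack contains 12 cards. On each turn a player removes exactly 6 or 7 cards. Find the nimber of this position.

2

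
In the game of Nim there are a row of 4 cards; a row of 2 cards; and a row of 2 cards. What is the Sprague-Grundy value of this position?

4

Write each in binary and XOR column by column:
  100  (4)
  010  (2)
  010  (2)
  ---
  100  (4)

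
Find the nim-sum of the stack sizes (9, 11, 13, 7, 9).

Bitwise XOR of the heap sizes:
  1001  (9)
  1011  (11)
  1101  (13)
  0111  (7)
  1001  (9)
  ----
  0001  (1)

1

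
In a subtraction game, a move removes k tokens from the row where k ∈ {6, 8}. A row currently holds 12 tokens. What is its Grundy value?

2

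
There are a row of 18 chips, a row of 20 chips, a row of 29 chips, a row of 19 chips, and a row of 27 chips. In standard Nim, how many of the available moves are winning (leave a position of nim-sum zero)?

5

Nim-sum: 18 ^ 20 ^ 29 ^ 19 ^ 27 = 19.
The overall nim-sum is X = 19. A row of size p has a winning move iff p XOR X < p (reduce it to p XOR X).
  18: 18 XOR 19 = 1 < 18 — winning move (to 1).
  20: 20 XOR 19 = 7 < 20 — winning move (to 7).
  29: 29 XOR 19 = 14 < 29 — winning move (to 14).
  19: 19 XOR 19 = 0 < 19 — winning move (to 0).
  27: 27 XOR 19 = 8 < 27 — winning move (to 8).
That gives 5 winning moves.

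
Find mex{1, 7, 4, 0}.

2

The values 0, 1 are all present; 2 is the first non-negative integer missing from the set.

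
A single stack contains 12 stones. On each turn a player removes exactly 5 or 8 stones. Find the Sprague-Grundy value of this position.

2

Build the Grundy sequence with g(k) = mex{g(k−s) : s ∈ {5, 8}, s ≤ k}:
k:     0  1  2  3  4  5  6  7  8  9 10 11 12
g(k):  0  0  0  0  0  1  1  1  1  1  2  2  2
So g(12) = 2.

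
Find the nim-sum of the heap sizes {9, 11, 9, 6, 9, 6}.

Nim-sum: 9 ^ 11 ^ 9 ^ 6 ^ 9 ^ 6 = 2.

2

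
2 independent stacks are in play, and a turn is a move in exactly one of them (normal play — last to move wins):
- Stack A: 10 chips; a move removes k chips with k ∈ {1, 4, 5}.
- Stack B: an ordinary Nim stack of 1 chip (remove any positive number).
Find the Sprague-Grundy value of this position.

Grundy values for stack A (subtraction set {1, 4, 5}):
k:     0  1  2  3  4  5  6  7  8  9 10
g(k):  0  1  0  1  2  3  2  3  0  1  0
So g(10) = 0.
Stack B is a plain Nim stack of size 1, so its Grundy value is 1.
By the Sprague-Grundy theorem, the Grundy value of a sum of independent games is the XOR of the component values.
Combined value = 0 XOR 1 = 1.

1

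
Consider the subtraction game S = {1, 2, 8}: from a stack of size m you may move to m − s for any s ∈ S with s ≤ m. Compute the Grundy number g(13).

Compute g(0), g(1), … for moves {1, 2, 8}:
k:     0  1  2  3  4  5  6  7  8  9 10 11 12 13
g(k):  0  1  2  0  1  2  0  1  2  0  1  2  0  1
So g(13) = 1.

1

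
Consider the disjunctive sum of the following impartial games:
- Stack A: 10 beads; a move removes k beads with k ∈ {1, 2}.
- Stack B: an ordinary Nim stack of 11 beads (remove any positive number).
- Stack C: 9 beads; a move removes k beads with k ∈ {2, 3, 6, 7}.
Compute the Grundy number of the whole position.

10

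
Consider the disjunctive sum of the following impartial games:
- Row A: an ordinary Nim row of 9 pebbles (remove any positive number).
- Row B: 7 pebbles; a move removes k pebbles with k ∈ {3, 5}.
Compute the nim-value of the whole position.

Row A is a plain Nim row of size 9, so its Grundy value is 9.
Build the Grundy sequence for row B with g(k) = mex{g(k−s) : s ∈ {3, 5}, s ≤ k}:
g(0) = mex{} = 0
g(1) = mex{} = 0
g(2) = mex{} = 0
g(3) = mex{0} = 1
g(4) = mex{0} = 1
g(5) = mex{0} = 1
g(6) = mex{0,1} = 2
g(7) = mex{0,1} = 2
So g(7) = 2.
By the Sprague-Grundy theorem, the Grundy value of a sum of independent games is the XOR of the component values.
Combined value = 9 ⊕ 2 = 11.

11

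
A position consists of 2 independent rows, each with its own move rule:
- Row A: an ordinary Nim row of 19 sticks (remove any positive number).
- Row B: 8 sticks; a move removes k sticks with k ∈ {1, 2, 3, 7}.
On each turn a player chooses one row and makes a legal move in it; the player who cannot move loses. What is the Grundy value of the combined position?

19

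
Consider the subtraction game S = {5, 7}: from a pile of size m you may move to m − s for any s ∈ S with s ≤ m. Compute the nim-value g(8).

1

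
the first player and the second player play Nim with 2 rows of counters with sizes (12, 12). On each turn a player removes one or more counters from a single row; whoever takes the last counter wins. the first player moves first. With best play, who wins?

the second player wins

Compute the nim-sum pairwise:
12 ^ 12 = 0
The nim-sum is 0, so this is a P-position: the player to move is in a losing position under optimal play; the first player is about to move from it and so loses — the second player wins.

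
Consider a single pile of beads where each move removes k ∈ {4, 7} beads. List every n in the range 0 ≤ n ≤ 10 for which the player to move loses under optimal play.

Build the Grundy sequence with g(k) = mex{g(k−s) : s ∈ {4, 7}, s ≤ k}:
g(0) = mex{} = 0
g(1) = mex{} = 0
g(2) = mex{} = 0
g(3) = mex{} = 0
g(4) = mex{0} = 1
g(5) = mex{0} = 1
g(6) = mex{0} = 1
g(7) = mex{0} = 1
g(8) = mex{0,1} = 2
g(9) = mex{0,1} = 2
g(10) = mex{0,1} = 2
The P-positions (g = 0) in 0..10 are 0, 1, 2, 3.

0, 1, 2, 3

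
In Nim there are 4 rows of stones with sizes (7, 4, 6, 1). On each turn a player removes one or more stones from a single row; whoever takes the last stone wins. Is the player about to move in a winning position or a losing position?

Winning position

Bitwise XOR of the heap sizes:
  111  (7)
  100  (4)
  110  (6)
  001  (1)
  ---
  100  (4)
The nim-sum is 4 ≠ 0, so this is an N-position: the player to move can win.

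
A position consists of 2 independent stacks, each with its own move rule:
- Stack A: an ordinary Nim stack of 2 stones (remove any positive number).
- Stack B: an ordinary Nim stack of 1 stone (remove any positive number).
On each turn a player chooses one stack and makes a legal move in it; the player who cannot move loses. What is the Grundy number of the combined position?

3

Stack A is a plain Nim stack of size 2, so its Grundy value is 2.
Stack B is a plain Nim stack of size 1, so its Grundy value is 1.
By the Sprague-Grundy theorem, the Grundy value of a sum of independent games is the XOR of the component values.
Combined value = 2 ⊕ 1 = 3.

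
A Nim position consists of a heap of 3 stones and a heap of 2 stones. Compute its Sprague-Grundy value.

1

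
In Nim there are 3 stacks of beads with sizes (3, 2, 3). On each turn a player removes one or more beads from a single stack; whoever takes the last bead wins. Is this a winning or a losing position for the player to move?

Winning position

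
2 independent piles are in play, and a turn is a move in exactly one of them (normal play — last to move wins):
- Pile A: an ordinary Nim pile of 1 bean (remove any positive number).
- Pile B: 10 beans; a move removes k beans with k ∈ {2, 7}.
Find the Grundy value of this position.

Pile A is a plain Nim pile of size 1, so its Grundy value is 1.
Build the Grundy sequence for pile B with g(k) = mex{g(k−s) : s ∈ {2, 7}, s ≤ k}:
k:     0  1  2  3  4  5  6  7  8  9 10
g(k):  0  0  1  1  0  0  1  1  2  0  0
So g(10) = 0.
The value of a disjunctive sum is the nim-sum of the parts.
Combined value = 1 ⊕ 0 = 1.

1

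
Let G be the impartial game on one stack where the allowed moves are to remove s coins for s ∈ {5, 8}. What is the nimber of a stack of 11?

Build the Grundy sequence with g(k) = mex{g(k−s) : s ∈ {5, 8}, s ≤ k}:
k:     0  1  2  3  4  5  6  7  8  9 10 11
g(k):  0  0  0  0  0  1  1  1  1  1  2  2
So g(11) = 2.

2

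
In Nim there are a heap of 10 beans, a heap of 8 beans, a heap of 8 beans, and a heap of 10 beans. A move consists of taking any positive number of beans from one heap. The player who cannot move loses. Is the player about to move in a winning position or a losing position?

Compute the nim-sum pairwise:
10 ⊕ 8 = 2
2 ⊕ 8 = 10
10 ⊕ 10 = 0
The nim-sum is 0, so this is a P-position: the player to move is in a losing position under optimal play.

Losing position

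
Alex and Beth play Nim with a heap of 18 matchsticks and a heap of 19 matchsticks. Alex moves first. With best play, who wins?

Alex wins

In binary:
  10010  (18)
  10011  (19)
  -----
  00001  (1)
The nim-sum is 1 ≠ 0, so this is an N-position: the player to move can win; Alex has a winning move.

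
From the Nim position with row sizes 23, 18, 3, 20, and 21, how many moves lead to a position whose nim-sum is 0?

3

Nim-sum: 23 XOR 18 XOR 3 XOR 20 XOR 21 = 7.
The overall nim-sum is X = 7. A row of size p has a winning move iff p XOR X < p (reduce it to p XOR X).
  23: 23 XOR 7 = 16 < 23 — winning move (to 16).
  18: 18 XOR 7 = 21 ≥ 18 — no move.
  3: 3 XOR 7 = 4 ≥ 3 — no move.
  20: 20 XOR 7 = 19 < 20 — winning move (to 19).
  21: 21 XOR 7 = 18 < 21 — winning move (to 18).
That gives 3 winning moves.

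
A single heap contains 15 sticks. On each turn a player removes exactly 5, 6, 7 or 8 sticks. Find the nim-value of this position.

0

Grundy values for subtraction set {5, 6, 7, 8}:
k:     0  1  2  3  4  5  6  7  8  9 10 11 12 13 14 15
g(k):  0  0  0  0  0  1  1  1  1  1  2  2  2  0  0  0
So g(15) = 0.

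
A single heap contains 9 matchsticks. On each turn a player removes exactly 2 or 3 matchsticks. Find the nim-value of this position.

Build the Grundy sequence with g(k) = mex{g(k−s) : s ∈ {2, 3}, s ≤ k}:
k:     0  1  2  3  4  5  6  7  8  9
g(k):  0  0  1  1  2  0  0  1  1  2
So g(9) = 2.

2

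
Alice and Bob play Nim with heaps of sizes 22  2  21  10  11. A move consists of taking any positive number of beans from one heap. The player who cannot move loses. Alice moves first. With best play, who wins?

Bob wins

Compute the nim-sum pairwise:
22 XOR 2 = 20
20 XOR 21 = 1
1 XOR 10 = 11
11 XOR 11 = 0
The nim-sum is 0, so this is a P-position: the player to move is in a losing position under optimal play; Alice is about to move from it and so loses — Bob wins.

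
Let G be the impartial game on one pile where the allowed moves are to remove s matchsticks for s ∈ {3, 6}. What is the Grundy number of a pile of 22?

Build the Grundy sequence with g(k) = mex{g(k−s) : s ∈ {3, 6}, s ≤ k}:
k:     0  1  2  3  4  5  6  7  8  9 10 11 12 13 14 15 16 17 18 19 20 21 22
g(k):  0  0  0  1  1  1  2  2  2  0  0  0  1  1  1  2  2  2  0  0  0  1  1
So g(22) = 1.

1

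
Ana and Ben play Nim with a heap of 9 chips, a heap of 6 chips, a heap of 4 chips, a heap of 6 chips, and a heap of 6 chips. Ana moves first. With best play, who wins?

Ana wins

In binary:
  1001  (9)
  0110  (6)
  0100  (4)
  0110  (6)
  0110  (6)
  ----
  1011  (11)
The nim-sum is 11 ≠ 0, so this is an N-position: the player to move can win; Ana has a winning move.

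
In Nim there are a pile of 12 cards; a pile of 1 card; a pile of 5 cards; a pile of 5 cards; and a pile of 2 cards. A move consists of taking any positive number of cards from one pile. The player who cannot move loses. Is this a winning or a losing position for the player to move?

Compute the nim-sum pairwise:
12 ⊕ 1 = 13
13 ⊕ 5 = 8
8 ⊕ 5 = 13
13 ⊕ 2 = 15
The nim-sum is 15 ≠ 0, so this is an N-position: the player to move can win.

Winning position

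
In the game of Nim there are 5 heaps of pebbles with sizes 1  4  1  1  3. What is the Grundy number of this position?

6

Nim-sum: 1 XOR 4 XOR 1 XOR 1 XOR 3 = 6.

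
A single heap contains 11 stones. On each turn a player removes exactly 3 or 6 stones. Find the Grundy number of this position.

0

Build the Grundy sequence with g(k) = mex{g(k−s) : s ∈ {3, 6}, s ≤ k}:
g(0) = mex{} = 0
g(1) = mex{} = 0
g(2) = mex{} = 0
g(3) = mex{0} = 1
g(4) = mex{0} = 1
g(5) = mex{0} = 1
g(6) = mex{0,1} = 2
g(7) = mex{0,1} = 2
g(8) = mex{0,1} = 2
g(9) = mex{1,2} = 0
g(10) = mex{1,2} = 0
g(11) = mex{1,2} = 0
So g(11) = 0.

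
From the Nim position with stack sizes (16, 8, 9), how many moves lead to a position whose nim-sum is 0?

1

Nim-sum: 16 XOR 8 XOR 9 = 17.
The overall nim-sum is X = 17. A stack of size p has a winning move iff p XOR X < p (reduce it to p XOR X).
  16: 16 XOR 17 = 1 < 16 — winning move (to 1).
  8: 8 XOR 17 = 25 ≥ 8 — no move.
  9: 9 XOR 17 = 24 ≥ 9 — no move.
That gives 1 winning move.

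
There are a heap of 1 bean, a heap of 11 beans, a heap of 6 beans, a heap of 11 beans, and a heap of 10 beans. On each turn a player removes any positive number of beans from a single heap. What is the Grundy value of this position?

In binary:
  0001  (1)
  1011  (11)
  0110  (6)
  1011  (11)
  1010  (10)
  ----
  1101  (13)

13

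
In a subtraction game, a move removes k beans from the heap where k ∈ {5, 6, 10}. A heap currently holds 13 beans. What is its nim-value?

Grundy values for subtraction set {5, 6, 10}:
g(0) = mex{} = 0
g(1) = mex{} = 0
g(2) = mex{} = 0
g(3) = mex{} = 0
g(4) = mex{} = 0
g(5) = mex{0} = 1
g(6) = mex{0} = 1
g(7) = mex{0} = 1
g(8) = mex{0} = 1
g(9) = mex{0} = 1
g(10) = mex{0,1} = 2
g(11) = mex{0,1} = 2
g(12) = mex{0,1} = 2
g(13) = mex{0,1} = 2
So g(13) = 2.

2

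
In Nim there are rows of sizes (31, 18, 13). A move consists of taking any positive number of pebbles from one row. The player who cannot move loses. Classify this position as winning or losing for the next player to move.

Losing position

Bitwise XOR of the heap sizes:
  11111  (31)
  10010  (18)
  01101  (13)
  -----
  00000  (0)
The nim-sum is 0, so this is a P-position: the player to move is in a losing position under optimal play.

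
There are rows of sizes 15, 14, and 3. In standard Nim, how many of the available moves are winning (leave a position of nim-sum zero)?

Nim-sum: 15 ⊕ 14 ⊕ 3 = 2.
The overall nim-sum is X = 2. A row of size p has a winning move iff p XOR X < p (reduce it to p XOR X).
  15: 15 XOR 2 = 13 < 15 — winning move (to 13).
  14: 14 XOR 2 = 12 < 14 — winning move (to 12).
  3: 3 XOR 2 = 1 < 3 — winning move (to 1).
That gives 3 winning moves.

3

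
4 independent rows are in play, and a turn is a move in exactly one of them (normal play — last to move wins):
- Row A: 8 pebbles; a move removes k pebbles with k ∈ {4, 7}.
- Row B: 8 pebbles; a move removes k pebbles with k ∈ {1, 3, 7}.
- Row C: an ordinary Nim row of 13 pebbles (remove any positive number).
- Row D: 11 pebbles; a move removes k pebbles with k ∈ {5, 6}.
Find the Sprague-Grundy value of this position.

For row A, compute g(0), g(1), … with moves {4, 7}:
g(0) = mex{} = 0
g(1) = mex{} = 0
g(2) = mex{} = 0
g(3) = mex{} = 0
g(4) = mex{0} = 1
g(5) = mex{0} = 1
g(6) = mex{0} = 1
g(7) = mex{0} = 1
g(8) = mex{0,1} = 2
So g(8) = 2.
Build the Grundy sequence for row B with g(k) = mex{g(k−s) : s ∈ {1, 3, 7}, s ≤ k}:
g(0) = mex{} = 0
g(1) = mex{0} = 1
g(2) = mex{1} = 0
g(3) = mex{0} = 1
g(4) = mex{1} = 0
g(5) = mex{0} = 1
g(6) = mex{1} = 0
g(7) = mex{0} = 1
g(8) = mex{1} = 0
So g(8) = 0.
Row C is a plain Nim row of size 13, so its Grundy value is 13.
Build the Grundy sequence for row D with g(k) = mex{g(k−s) : s ∈ {5, 6}, s ≤ k}:
g(0) = mex{} = 0
g(1) = mex{} = 0
g(2) = mex{} = 0
g(3) = mex{} = 0
g(4) = mex{} = 0
g(5) = mex{0} = 1
g(6) = mex{0} = 1
g(7) = mex{0} = 1
g(8) = mex{0} = 1
g(9) = mex{0} = 1
g(10) = mex{0,1} = 2
g(11) = mex{1} = 0
So g(11) = 0.
The value of a disjunctive sum is the nim-sum of the parts.
Combined value = 2 XOR 0 XOR 13 XOR 0 = 15.

15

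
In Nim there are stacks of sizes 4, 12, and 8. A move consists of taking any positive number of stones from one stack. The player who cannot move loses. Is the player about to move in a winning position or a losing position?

Write each in binary and XOR column by column:
  0100  (4)
  1100  (12)
  1000  (8)
  ----
  0000  (0)
The nim-sum is 0, so this is a P-position: the player to move is in a losing position under optimal play.

Losing position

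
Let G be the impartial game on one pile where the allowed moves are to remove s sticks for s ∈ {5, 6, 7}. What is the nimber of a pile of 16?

0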